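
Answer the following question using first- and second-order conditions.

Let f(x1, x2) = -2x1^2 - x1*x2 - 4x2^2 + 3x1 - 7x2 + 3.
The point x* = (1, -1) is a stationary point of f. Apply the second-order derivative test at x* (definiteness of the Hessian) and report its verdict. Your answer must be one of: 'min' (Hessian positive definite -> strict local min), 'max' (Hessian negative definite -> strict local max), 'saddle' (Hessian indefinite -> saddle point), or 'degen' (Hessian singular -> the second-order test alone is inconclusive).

Compute the Hessian H = grad^2 f:
  H = [[-4, -1], [-1, -8]]
Verify stationarity: grad f(x*) = H x* + g = (0, 0).
Eigenvalues of H: -8.2361, -3.7639.
Both eigenvalues < 0, so H is negative definite -> x* is a strict local max.

max


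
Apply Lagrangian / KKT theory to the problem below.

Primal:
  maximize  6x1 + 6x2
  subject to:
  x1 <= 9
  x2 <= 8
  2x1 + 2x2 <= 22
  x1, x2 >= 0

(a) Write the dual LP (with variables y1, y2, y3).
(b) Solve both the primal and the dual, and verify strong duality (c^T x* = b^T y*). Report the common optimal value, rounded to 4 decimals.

The standard primal-dual pair for 'max c^T x s.t. A x <= b, x >= 0' is:
  Dual:  min b^T y  s.t.  A^T y >= c,  y >= 0.

So the dual LP is:
  minimize  9y1 + 8y2 + 22y3
  subject to:
    y1 + 2y3 >= 6
    y2 + 2y3 >= 6
    y1, y2, y3 >= 0

Solving the primal: x* = (3, 8).
  primal value c^T x* = 66.
Solving the dual: y* = (0, 0, 3).
  dual value b^T y* = 66.
Strong duality: c^T x* = b^T y*. Confirmed.

66


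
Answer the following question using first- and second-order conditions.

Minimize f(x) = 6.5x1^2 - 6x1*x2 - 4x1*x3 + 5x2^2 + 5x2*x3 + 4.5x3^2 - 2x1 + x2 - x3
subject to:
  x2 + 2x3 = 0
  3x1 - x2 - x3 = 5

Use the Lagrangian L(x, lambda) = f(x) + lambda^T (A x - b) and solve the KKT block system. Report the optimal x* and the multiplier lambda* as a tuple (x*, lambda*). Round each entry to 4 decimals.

Form the Lagrangian:
  L(x, lambda) = (1/2) x^T Q x + c^T x + lambda^T (A x - b)
Stationarity (grad_x L = 0): Q x + c + A^T lambda = 0.
Primal feasibility: A x = b.

This gives the KKT block system:
  [ Q   A^T ] [ x     ]   [-c ]
  [ A    0  ] [ lambda ] = [ b ]

Solving the linear system:
  x*      = (1.7168, 0.3009, -0.1504)
  lambda* = (0.6726, -6.3717)
  f(x*)   = 14.4381

x* = (1.7168, 0.3009, -0.1504), lambda* = (0.6726, -6.3717)


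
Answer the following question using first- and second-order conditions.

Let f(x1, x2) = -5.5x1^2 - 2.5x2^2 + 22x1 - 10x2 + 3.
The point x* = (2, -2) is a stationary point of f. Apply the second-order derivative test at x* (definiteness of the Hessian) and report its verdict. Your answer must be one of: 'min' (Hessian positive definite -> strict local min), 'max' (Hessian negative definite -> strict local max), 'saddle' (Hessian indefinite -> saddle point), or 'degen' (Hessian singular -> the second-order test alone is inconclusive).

Compute the Hessian H = grad^2 f:
  H = [[-11, 0], [0, -5]]
Verify stationarity: grad f(x*) = H x* + g = (0, 0).
Eigenvalues of H: -11, -5.
Both eigenvalues < 0, so H is negative definite -> x* is a strict local max.

max


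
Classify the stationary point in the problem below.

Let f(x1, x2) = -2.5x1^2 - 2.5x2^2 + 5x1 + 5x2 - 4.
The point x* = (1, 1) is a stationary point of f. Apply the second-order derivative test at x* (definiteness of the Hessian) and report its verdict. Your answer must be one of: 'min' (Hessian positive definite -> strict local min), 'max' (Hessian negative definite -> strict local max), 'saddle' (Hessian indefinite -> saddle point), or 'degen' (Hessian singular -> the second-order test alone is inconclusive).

Compute the Hessian H = grad^2 f:
  H = [[-5, 0], [0, -5]]
Verify stationarity: grad f(x*) = H x* + g = (0, 0).
Eigenvalues of H: -5, -5.
Both eigenvalues < 0, so H is negative definite -> x* is a strict local max.

max


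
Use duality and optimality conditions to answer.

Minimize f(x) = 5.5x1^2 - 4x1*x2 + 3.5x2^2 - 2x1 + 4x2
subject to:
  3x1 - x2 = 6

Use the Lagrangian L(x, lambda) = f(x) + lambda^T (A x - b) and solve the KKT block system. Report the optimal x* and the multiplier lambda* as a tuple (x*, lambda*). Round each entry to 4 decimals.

Form the Lagrangian:
  L(x, lambda) = (1/2) x^T Q x + c^T x + lambda^T (A x - b)
Stationarity (grad_x L = 0): Q x + c + A^T lambda = 0.
Primal feasibility: A x = b.

This gives the KKT block system:
  [ Q   A^T ] [ x     ]   [-c ]
  [ A    0  ] [ lambda ] = [ b ]

Solving the linear system:
  x*      = (1.84, -0.48)
  lambda* = (-6.72)
  f(x*)   = 17.36

x* = (1.84, -0.48), lambda* = (-6.72)


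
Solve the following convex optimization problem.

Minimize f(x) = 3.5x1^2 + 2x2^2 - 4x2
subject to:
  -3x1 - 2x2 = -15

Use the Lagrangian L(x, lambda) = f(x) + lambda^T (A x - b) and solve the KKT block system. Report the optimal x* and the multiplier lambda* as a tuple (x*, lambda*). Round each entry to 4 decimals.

Form the Lagrangian:
  L(x, lambda) = (1/2) x^T Q x + c^T x + lambda^T (A x - b)
Stationarity (grad_x L = 0): Q x + c + A^T lambda = 0.
Primal feasibility: A x = b.

This gives the KKT block system:
  [ Q   A^T ] [ x     ]   [-c ]
  [ A    0  ] [ lambda ] = [ b ]

Solving the linear system:
  x*      = (2.4375, 3.8438)
  lambda* = (5.6875)
  f(x*)   = 34.9688

x* = (2.4375, 3.8438), lambda* = (5.6875)


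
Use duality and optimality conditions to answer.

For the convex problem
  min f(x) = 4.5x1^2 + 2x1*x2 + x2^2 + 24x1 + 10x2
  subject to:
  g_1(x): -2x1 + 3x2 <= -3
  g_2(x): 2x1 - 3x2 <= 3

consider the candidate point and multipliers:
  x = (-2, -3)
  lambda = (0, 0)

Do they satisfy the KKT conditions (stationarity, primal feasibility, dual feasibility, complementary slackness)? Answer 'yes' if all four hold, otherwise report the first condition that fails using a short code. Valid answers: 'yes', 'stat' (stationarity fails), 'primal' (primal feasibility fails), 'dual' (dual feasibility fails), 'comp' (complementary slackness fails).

Gradient of f: grad f(x) = Q x + c = (0, 0)
Constraint values g_i(x) = a_i^T x - b_i:
  g_1((-2, -3)) = -2
  g_2((-2, -3)) = 2
Stationarity residual: grad f(x) + sum_i lambda_i a_i = (0, 0)
  -> stationarity OK
Primal feasibility (all g_i <= 0): FAILS
Dual feasibility (all lambda_i >= 0): OK
Complementary slackness (lambda_i * g_i(x) = 0 for all i): OK

Verdict: the first failing condition is primal_feasibility -> primal.

primal


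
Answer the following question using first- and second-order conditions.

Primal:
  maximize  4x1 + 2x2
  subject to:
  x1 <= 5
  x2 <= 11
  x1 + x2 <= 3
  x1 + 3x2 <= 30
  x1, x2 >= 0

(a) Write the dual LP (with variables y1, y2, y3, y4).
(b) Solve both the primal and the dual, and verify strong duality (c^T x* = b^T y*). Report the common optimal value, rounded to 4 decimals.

The standard primal-dual pair for 'max c^T x s.t. A x <= b, x >= 0' is:
  Dual:  min b^T y  s.t.  A^T y >= c,  y >= 0.

So the dual LP is:
  minimize  5y1 + 11y2 + 3y3 + 30y4
  subject to:
    y1 + y3 + y4 >= 4
    y2 + y3 + 3y4 >= 2
    y1, y2, y3, y4 >= 0

Solving the primal: x* = (3, 0).
  primal value c^T x* = 12.
Solving the dual: y* = (0, 0, 4, 0).
  dual value b^T y* = 12.
Strong duality: c^T x* = b^T y*. Confirmed.

12


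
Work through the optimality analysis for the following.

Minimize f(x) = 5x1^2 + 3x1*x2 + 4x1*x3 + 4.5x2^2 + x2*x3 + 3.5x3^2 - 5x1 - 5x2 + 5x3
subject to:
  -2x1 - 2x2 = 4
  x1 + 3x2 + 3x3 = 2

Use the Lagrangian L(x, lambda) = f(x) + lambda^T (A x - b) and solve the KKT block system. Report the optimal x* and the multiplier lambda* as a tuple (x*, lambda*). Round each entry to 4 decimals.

Form the Lagrangian:
  L(x, lambda) = (1/2) x^T Q x + c^T x + lambda^T (A x - b)
Stationarity (grad_x L = 0): Q x + c + A^T lambda = 0.
Primal feasibility: A x = b.

This gives the KKT block system:
  [ Q   A^T ] [ x     ]   [-c ]
  [ A    0  ] [ lambda ] = [ b ]

Solving the linear system:
  x*      = (-1.7127, -0.2873, 1.5249)
  lambda* = (-9.8674, -2.8453)
  f(x*)   = 31.3923

x* = (-1.7127, -0.2873, 1.5249), lambda* = (-9.8674, -2.8453)


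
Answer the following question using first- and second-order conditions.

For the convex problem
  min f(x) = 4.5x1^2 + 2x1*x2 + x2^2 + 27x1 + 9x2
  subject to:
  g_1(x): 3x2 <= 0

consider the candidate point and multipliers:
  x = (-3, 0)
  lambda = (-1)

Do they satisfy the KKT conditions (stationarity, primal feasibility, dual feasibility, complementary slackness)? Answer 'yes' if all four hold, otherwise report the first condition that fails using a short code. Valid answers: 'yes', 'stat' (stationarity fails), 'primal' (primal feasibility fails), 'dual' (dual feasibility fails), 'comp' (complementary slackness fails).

Gradient of f: grad f(x) = Q x + c = (0, 3)
Constraint values g_i(x) = a_i^T x - b_i:
  g_1((-3, 0)) = 0
Stationarity residual: grad f(x) + sum_i lambda_i a_i = (0, 0)
  -> stationarity OK
Primal feasibility (all g_i <= 0): OK
Dual feasibility (all lambda_i >= 0): FAILS
Complementary slackness (lambda_i * g_i(x) = 0 for all i): OK

Verdict: the first failing condition is dual_feasibility -> dual.

dual


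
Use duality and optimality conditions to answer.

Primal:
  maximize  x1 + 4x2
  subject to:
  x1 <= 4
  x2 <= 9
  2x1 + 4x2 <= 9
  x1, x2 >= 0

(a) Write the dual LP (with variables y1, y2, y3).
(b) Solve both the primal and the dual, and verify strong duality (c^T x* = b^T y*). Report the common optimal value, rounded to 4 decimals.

The standard primal-dual pair for 'max c^T x s.t. A x <= b, x >= 0' is:
  Dual:  min b^T y  s.t.  A^T y >= c,  y >= 0.

So the dual LP is:
  minimize  4y1 + 9y2 + 9y3
  subject to:
    y1 + 2y3 >= 1
    y2 + 4y3 >= 4
    y1, y2, y3 >= 0

Solving the primal: x* = (0, 2.25).
  primal value c^T x* = 9.
Solving the dual: y* = (0, 0, 1).
  dual value b^T y* = 9.
Strong duality: c^T x* = b^T y*. Confirmed.

9


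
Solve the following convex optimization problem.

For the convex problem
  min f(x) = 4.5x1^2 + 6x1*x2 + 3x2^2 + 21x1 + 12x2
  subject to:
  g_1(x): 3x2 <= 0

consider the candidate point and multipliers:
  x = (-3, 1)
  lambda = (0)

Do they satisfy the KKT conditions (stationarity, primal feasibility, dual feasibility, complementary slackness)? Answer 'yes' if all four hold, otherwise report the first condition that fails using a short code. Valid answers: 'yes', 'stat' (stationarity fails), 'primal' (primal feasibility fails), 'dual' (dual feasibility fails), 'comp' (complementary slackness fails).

Gradient of f: grad f(x) = Q x + c = (0, 0)
Constraint values g_i(x) = a_i^T x - b_i:
  g_1((-3, 1)) = 3
Stationarity residual: grad f(x) + sum_i lambda_i a_i = (0, 0)
  -> stationarity OK
Primal feasibility (all g_i <= 0): FAILS
Dual feasibility (all lambda_i >= 0): OK
Complementary slackness (lambda_i * g_i(x) = 0 for all i): OK

Verdict: the first failing condition is primal_feasibility -> primal.

primal


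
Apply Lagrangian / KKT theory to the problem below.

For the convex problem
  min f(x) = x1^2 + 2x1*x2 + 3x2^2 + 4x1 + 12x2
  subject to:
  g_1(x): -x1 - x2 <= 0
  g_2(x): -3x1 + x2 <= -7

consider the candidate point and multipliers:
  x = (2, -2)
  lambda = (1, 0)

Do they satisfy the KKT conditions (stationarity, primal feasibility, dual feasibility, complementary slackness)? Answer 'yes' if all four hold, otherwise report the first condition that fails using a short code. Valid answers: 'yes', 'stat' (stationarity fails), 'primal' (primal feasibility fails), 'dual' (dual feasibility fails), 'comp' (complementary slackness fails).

Gradient of f: grad f(x) = Q x + c = (4, 4)
Constraint values g_i(x) = a_i^T x - b_i:
  g_1((2, -2)) = 0
  g_2((2, -2)) = -1
Stationarity residual: grad f(x) + sum_i lambda_i a_i = (3, 3)
  -> stationarity FAILS
Primal feasibility (all g_i <= 0): OK
Dual feasibility (all lambda_i >= 0): OK
Complementary slackness (lambda_i * g_i(x) = 0 for all i): OK

Verdict: the first failing condition is stationarity -> stat.

stat


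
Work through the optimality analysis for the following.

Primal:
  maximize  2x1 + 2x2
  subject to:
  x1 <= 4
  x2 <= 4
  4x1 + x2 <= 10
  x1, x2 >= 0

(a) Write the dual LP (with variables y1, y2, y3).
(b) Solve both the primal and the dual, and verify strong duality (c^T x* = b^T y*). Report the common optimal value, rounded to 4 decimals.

The standard primal-dual pair for 'max c^T x s.t. A x <= b, x >= 0' is:
  Dual:  min b^T y  s.t.  A^T y >= c,  y >= 0.

So the dual LP is:
  minimize  4y1 + 4y2 + 10y3
  subject to:
    y1 + 4y3 >= 2
    y2 + y3 >= 2
    y1, y2, y3 >= 0

Solving the primal: x* = (1.5, 4).
  primal value c^T x* = 11.
Solving the dual: y* = (0, 1.5, 0.5).
  dual value b^T y* = 11.
Strong duality: c^T x* = b^T y*. Confirmed.

11


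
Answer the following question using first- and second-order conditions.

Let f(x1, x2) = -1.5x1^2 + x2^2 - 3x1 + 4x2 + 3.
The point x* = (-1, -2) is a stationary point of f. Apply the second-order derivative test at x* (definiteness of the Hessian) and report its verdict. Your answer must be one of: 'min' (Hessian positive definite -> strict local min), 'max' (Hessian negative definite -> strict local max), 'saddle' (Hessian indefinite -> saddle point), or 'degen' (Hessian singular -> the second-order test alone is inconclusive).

Compute the Hessian H = grad^2 f:
  H = [[-3, 0], [0, 2]]
Verify stationarity: grad f(x*) = H x* + g = (0, 0).
Eigenvalues of H: -3, 2.
Eigenvalues have mixed signs, so H is indefinite -> x* is a saddle point.

saddle


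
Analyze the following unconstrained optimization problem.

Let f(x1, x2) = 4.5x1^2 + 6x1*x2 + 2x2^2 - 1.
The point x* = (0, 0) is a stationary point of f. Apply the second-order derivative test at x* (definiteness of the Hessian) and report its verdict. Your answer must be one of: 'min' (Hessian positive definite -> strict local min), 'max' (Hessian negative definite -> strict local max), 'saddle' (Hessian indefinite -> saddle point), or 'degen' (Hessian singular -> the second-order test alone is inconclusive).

Compute the Hessian H = grad^2 f:
  H = [[9, 6], [6, 4]]
Verify stationarity: grad f(x*) = H x* + g = (0, 0).
Eigenvalues of H: 0, 13.
H has a zero eigenvalue (singular; positive semidefinite but not definite), so H is neither positive definite, negative definite, nor indefinite. The second-order test alone is inconclusive -> degen.
(Indeed, f is constant along the null direction of H through x*, so x* is not a strict local extremum.)

degen


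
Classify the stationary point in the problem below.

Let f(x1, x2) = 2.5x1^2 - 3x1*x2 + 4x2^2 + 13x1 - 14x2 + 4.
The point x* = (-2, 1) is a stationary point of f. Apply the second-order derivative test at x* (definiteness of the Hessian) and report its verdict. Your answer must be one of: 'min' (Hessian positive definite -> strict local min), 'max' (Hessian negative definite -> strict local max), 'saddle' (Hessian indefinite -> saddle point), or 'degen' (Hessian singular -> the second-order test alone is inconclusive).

Compute the Hessian H = grad^2 f:
  H = [[5, -3], [-3, 8]]
Verify stationarity: grad f(x*) = H x* + g = (0, 0).
Eigenvalues of H: 3.1459, 9.8541.
Both eigenvalues > 0, so H is positive definite -> x* is a strict local min.

min


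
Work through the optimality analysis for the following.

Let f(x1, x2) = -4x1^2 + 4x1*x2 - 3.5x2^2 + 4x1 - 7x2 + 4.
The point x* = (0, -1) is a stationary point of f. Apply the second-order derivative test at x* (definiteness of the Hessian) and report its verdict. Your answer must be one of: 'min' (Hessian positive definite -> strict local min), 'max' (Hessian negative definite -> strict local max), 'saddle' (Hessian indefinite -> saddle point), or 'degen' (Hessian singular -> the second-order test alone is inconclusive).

Compute the Hessian H = grad^2 f:
  H = [[-8, 4], [4, -7]]
Verify stationarity: grad f(x*) = H x* + g = (0, 0).
Eigenvalues of H: -11.5311, -3.4689.
Both eigenvalues < 0, so H is negative definite -> x* is a strict local max.

max


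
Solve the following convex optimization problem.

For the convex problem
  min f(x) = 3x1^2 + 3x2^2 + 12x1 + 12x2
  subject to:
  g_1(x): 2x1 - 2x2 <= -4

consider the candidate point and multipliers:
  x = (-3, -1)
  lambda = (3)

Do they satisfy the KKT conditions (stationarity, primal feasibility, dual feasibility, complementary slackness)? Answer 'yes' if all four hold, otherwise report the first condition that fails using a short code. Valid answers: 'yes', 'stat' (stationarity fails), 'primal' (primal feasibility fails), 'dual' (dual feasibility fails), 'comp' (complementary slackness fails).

Gradient of f: grad f(x) = Q x + c = (-6, 6)
Constraint values g_i(x) = a_i^T x - b_i:
  g_1((-3, -1)) = 0
Stationarity residual: grad f(x) + sum_i lambda_i a_i = (0, 0)
  -> stationarity OK
Primal feasibility (all g_i <= 0): OK
Dual feasibility (all lambda_i >= 0): OK
Complementary slackness (lambda_i * g_i(x) = 0 for all i): OK

Verdict: yes, KKT holds.

yes


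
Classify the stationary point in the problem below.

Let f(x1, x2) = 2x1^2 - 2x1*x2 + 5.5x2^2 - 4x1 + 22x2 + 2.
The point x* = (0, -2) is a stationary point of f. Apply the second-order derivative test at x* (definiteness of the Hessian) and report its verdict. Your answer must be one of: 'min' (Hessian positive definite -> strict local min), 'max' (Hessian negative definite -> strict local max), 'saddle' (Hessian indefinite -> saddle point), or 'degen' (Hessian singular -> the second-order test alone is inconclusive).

Compute the Hessian H = grad^2 f:
  H = [[4, -2], [-2, 11]]
Verify stationarity: grad f(x*) = H x* + g = (0, 0).
Eigenvalues of H: 3.4689, 11.5311.
Both eigenvalues > 0, so H is positive definite -> x* is a strict local min.

min


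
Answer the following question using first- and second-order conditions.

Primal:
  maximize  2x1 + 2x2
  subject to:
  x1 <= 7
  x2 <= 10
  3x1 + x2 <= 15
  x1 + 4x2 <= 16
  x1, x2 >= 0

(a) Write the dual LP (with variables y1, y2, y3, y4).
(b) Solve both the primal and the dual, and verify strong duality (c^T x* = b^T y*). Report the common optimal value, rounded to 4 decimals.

The standard primal-dual pair for 'max c^T x s.t. A x <= b, x >= 0' is:
  Dual:  min b^T y  s.t.  A^T y >= c,  y >= 0.

So the dual LP is:
  minimize  7y1 + 10y2 + 15y3 + 16y4
  subject to:
    y1 + 3y3 + y4 >= 2
    y2 + y3 + 4y4 >= 2
    y1, y2, y3, y4 >= 0

Solving the primal: x* = (4, 3).
  primal value c^T x* = 14.
Solving the dual: y* = (0, 0, 0.5455, 0.3636).
  dual value b^T y* = 14.
Strong duality: c^T x* = b^T y*. Confirmed.

14


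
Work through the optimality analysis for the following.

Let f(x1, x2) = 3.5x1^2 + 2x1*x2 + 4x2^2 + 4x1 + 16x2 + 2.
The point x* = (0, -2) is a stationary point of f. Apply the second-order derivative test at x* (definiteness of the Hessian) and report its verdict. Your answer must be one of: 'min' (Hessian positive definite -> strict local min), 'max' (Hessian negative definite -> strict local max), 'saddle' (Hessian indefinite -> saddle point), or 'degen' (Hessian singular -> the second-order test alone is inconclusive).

Compute the Hessian H = grad^2 f:
  H = [[7, 2], [2, 8]]
Verify stationarity: grad f(x*) = H x* + g = (0, 0).
Eigenvalues of H: 5.4384, 9.5616.
Both eigenvalues > 0, so H is positive definite -> x* is a strict local min.

min


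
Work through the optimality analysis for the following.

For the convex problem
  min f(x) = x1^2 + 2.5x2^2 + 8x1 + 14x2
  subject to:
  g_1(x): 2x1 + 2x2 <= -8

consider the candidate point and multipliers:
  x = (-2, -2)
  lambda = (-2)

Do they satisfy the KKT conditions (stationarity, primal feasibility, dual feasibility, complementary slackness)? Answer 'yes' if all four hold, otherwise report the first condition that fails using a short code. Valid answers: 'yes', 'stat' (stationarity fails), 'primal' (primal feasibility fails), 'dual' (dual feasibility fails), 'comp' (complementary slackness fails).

Gradient of f: grad f(x) = Q x + c = (4, 4)
Constraint values g_i(x) = a_i^T x - b_i:
  g_1((-2, -2)) = 0
Stationarity residual: grad f(x) + sum_i lambda_i a_i = (0, 0)
  -> stationarity OK
Primal feasibility (all g_i <= 0): OK
Dual feasibility (all lambda_i >= 0): FAILS
Complementary slackness (lambda_i * g_i(x) = 0 for all i): OK

Verdict: the first failing condition is dual_feasibility -> dual.

dual


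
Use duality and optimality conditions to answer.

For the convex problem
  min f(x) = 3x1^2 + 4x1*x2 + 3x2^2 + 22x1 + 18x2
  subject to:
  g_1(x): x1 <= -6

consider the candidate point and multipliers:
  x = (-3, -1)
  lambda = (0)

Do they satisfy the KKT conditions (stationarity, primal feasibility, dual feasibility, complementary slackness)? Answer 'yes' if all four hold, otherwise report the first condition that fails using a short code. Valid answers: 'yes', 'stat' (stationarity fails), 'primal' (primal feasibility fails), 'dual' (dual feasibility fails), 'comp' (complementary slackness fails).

Gradient of f: grad f(x) = Q x + c = (0, 0)
Constraint values g_i(x) = a_i^T x - b_i:
  g_1((-3, -1)) = 3
Stationarity residual: grad f(x) + sum_i lambda_i a_i = (0, 0)
  -> stationarity OK
Primal feasibility (all g_i <= 0): FAILS
Dual feasibility (all lambda_i >= 0): OK
Complementary slackness (lambda_i * g_i(x) = 0 for all i): OK

Verdict: the first failing condition is primal_feasibility -> primal.

primal


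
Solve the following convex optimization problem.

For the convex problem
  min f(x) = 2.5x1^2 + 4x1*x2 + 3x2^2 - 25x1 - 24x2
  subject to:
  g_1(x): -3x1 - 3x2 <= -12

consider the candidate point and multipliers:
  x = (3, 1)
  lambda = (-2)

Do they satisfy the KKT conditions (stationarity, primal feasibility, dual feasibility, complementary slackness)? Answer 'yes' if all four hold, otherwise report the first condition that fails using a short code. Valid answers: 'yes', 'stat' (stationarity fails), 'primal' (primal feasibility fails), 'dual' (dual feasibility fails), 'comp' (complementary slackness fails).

Gradient of f: grad f(x) = Q x + c = (-6, -6)
Constraint values g_i(x) = a_i^T x - b_i:
  g_1((3, 1)) = 0
Stationarity residual: grad f(x) + sum_i lambda_i a_i = (0, 0)
  -> stationarity OK
Primal feasibility (all g_i <= 0): OK
Dual feasibility (all lambda_i >= 0): FAILS
Complementary slackness (lambda_i * g_i(x) = 0 for all i): OK

Verdict: the first failing condition is dual_feasibility -> dual.

dual


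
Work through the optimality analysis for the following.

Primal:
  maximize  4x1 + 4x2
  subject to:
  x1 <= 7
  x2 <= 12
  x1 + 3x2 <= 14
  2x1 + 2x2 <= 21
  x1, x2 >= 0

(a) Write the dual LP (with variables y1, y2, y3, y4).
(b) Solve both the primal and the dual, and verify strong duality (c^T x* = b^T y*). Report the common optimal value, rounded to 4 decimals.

The standard primal-dual pair for 'max c^T x s.t. A x <= b, x >= 0' is:
  Dual:  min b^T y  s.t.  A^T y >= c,  y >= 0.

So the dual LP is:
  minimize  7y1 + 12y2 + 14y3 + 21y4
  subject to:
    y1 + y3 + 2y4 >= 4
    y2 + 3y3 + 2y4 >= 4
    y1, y2, y3, y4 >= 0

Solving the primal: x* = (7, 2.3333).
  primal value c^T x* = 37.3333.
Solving the dual: y* = (2.6667, 0, 1.3333, 0).
  dual value b^T y* = 37.3333.
Strong duality: c^T x* = b^T y*. Confirmed.

37.3333


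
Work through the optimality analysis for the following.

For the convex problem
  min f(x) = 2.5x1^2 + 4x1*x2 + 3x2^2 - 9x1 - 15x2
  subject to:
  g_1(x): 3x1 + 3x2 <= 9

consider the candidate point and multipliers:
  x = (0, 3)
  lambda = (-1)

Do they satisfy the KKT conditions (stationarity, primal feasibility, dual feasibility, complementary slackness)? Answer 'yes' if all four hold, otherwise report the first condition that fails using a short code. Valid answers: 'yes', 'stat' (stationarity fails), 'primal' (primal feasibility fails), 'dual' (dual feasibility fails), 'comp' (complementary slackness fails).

Gradient of f: grad f(x) = Q x + c = (3, 3)
Constraint values g_i(x) = a_i^T x - b_i:
  g_1((0, 3)) = 0
Stationarity residual: grad f(x) + sum_i lambda_i a_i = (0, 0)
  -> stationarity OK
Primal feasibility (all g_i <= 0): OK
Dual feasibility (all lambda_i >= 0): FAILS
Complementary slackness (lambda_i * g_i(x) = 0 for all i): OK

Verdict: the first failing condition is dual_feasibility -> dual.

dual


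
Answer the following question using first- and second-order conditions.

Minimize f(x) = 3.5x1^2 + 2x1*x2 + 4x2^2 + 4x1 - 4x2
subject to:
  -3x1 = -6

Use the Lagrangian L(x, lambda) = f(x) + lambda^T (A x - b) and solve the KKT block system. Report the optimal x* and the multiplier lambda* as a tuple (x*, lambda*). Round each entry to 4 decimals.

Form the Lagrangian:
  L(x, lambda) = (1/2) x^T Q x + c^T x + lambda^T (A x - b)
Stationarity (grad_x L = 0): Q x + c + A^T lambda = 0.
Primal feasibility: A x = b.

This gives the KKT block system:
  [ Q   A^T ] [ x     ]   [-c ]
  [ A    0  ] [ lambda ] = [ b ]

Solving the linear system:
  x*      = (2, 0)
  lambda* = (6)
  f(x*)   = 22

x* = (2, 0), lambda* = (6)


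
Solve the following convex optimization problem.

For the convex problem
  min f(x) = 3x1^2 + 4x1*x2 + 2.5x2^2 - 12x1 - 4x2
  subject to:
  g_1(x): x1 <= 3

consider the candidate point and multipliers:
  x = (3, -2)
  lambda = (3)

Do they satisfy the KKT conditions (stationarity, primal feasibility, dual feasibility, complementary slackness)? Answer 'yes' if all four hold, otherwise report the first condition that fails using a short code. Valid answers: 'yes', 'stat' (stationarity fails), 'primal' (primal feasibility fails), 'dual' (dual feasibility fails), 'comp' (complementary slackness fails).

Gradient of f: grad f(x) = Q x + c = (-2, -2)
Constraint values g_i(x) = a_i^T x - b_i:
  g_1((3, -2)) = 0
Stationarity residual: grad f(x) + sum_i lambda_i a_i = (1, -2)
  -> stationarity FAILS
Primal feasibility (all g_i <= 0): OK
Dual feasibility (all lambda_i >= 0): OK
Complementary slackness (lambda_i * g_i(x) = 0 for all i): OK

Verdict: the first failing condition is stationarity -> stat.

stat


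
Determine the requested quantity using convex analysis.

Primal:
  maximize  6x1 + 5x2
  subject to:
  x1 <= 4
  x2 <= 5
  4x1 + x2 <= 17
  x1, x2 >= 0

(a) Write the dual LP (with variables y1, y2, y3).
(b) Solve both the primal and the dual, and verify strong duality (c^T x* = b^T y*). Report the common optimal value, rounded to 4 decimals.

The standard primal-dual pair for 'max c^T x s.t. A x <= b, x >= 0' is:
  Dual:  min b^T y  s.t.  A^T y >= c,  y >= 0.

So the dual LP is:
  minimize  4y1 + 5y2 + 17y3
  subject to:
    y1 + 4y3 >= 6
    y2 + y3 >= 5
    y1, y2, y3 >= 0

Solving the primal: x* = (3, 5).
  primal value c^T x* = 43.
Solving the dual: y* = (0, 3.5, 1.5).
  dual value b^T y* = 43.
Strong duality: c^T x* = b^T y*. Confirmed.

43


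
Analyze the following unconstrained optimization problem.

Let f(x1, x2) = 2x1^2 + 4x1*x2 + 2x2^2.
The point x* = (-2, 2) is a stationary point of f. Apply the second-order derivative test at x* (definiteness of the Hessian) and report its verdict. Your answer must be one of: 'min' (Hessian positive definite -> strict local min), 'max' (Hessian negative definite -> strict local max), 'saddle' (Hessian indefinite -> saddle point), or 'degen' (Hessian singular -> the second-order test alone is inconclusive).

Compute the Hessian H = grad^2 f:
  H = [[4, 4], [4, 4]]
Verify stationarity: grad f(x*) = H x* + g = (0, 0).
Eigenvalues of H: 0, 8.
H has a zero eigenvalue (singular; positive semidefinite but not definite), so H is neither positive definite, negative definite, nor indefinite. The second-order test alone is inconclusive -> degen.
(Indeed, f is constant along the null direction of H through x*, so x* is not a strict local extremum.)

degen


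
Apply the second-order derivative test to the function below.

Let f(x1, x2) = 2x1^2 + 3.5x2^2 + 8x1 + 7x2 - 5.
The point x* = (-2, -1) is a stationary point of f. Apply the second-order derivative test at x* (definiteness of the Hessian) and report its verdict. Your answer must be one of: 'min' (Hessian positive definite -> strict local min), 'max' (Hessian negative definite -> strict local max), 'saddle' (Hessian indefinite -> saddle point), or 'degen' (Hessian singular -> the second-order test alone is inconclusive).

Compute the Hessian H = grad^2 f:
  H = [[4, 0], [0, 7]]
Verify stationarity: grad f(x*) = H x* + g = (0, 0).
Eigenvalues of H: 4, 7.
Both eigenvalues > 0, so H is positive definite -> x* is a strict local min.

min


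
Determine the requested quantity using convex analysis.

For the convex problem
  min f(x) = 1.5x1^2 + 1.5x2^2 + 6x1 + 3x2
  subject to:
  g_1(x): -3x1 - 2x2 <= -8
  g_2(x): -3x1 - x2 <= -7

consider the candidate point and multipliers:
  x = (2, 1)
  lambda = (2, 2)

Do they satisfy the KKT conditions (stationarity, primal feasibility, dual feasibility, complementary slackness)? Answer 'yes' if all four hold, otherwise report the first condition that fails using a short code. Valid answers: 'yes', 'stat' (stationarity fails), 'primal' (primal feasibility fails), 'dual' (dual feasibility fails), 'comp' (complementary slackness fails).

Gradient of f: grad f(x) = Q x + c = (12, 6)
Constraint values g_i(x) = a_i^T x - b_i:
  g_1((2, 1)) = 0
  g_2((2, 1)) = 0
Stationarity residual: grad f(x) + sum_i lambda_i a_i = (0, 0)
  -> stationarity OK
Primal feasibility (all g_i <= 0): OK
Dual feasibility (all lambda_i >= 0): OK
Complementary slackness (lambda_i * g_i(x) = 0 for all i): OK

Verdict: yes, KKT holds.

yes


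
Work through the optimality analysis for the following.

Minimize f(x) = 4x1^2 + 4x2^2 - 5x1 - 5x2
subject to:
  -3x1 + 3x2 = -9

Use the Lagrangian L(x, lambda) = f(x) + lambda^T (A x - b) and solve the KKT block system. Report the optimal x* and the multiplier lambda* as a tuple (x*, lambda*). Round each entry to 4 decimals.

Form the Lagrangian:
  L(x, lambda) = (1/2) x^T Q x + c^T x + lambda^T (A x - b)
Stationarity (grad_x L = 0): Q x + c + A^T lambda = 0.
Primal feasibility: A x = b.

This gives the KKT block system:
  [ Q   A^T ] [ x     ]   [-c ]
  [ A    0  ] [ lambda ] = [ b ]

Solving the linear system:
  x*      = (2.125, -0.875)
  lambda* = (4)
  f(x*)   = 14.875

x* = (2.125, -0.875), lambda* = (4)


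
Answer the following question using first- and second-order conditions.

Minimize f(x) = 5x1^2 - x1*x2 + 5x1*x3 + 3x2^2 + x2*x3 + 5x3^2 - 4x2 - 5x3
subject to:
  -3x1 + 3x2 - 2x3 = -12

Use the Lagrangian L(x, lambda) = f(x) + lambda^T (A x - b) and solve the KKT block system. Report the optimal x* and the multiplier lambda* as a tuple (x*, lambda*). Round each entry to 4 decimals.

Form the Lagrangian:
  L(x, lambda) = (1/2) x^T Q x + c^T x + lambda^T (A x - b)
Stationarity (grad_x L = 0): Q x + c + A^T lambda = 0.
Primal feasibility: A x = b.

This gives the KKT block system:
  [ Q   A^T ] [ x     ]   [-c ]
  [ A    0  ] [ lambda ] = [ b ]

Solving the linear system:
  x*      = (0.7143, -2.2857, 1.5)
  lambda* = (5.6429)
  f(x*)   = 34.6786

x* = (0.7143, -2.2857, 1.5), lambda* = (5.6429)


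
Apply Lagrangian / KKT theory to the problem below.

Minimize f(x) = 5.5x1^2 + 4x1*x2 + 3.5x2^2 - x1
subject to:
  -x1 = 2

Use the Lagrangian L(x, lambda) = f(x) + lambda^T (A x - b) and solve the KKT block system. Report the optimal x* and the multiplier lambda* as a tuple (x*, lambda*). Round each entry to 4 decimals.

Form the Lagrangian:
  L(x, lambda) = (1/2) x^T Q x + c^T x + lambda^T (A x - b)
Stationarity (grad_x L = 0): Q x + c + A^T lambda = 0.
Primal feasibility: A x = b.

This gives the KKT block system:
  [ Q   A^T ] [ x     ]   [-c ]
  [ A    0  ] [ lambda ] = [ b ]

Solving the linear system:
  x*      = (-2, 1.1429)
  lambda* = (-18.4286)
  f(x*)   = 19.4286

x* = (-2, 1.1429), lambda* = (-18.4286)


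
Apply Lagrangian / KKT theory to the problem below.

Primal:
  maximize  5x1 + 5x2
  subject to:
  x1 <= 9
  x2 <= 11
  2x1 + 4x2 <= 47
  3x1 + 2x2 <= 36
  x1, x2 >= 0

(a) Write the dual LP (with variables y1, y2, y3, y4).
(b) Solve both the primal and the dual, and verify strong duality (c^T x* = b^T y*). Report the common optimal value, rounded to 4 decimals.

The standard primal-dual pair for 'max c^T x s.t. A x <= b, x >= 0' is:
  Dual:  min b^T y  s.t.  A^T y >= c,  y >= 0.

So the dual LP is:
  minimize  9y1 + 11y2 + 47y3 + 36y4
  subject to:
    y1 + 2y3 + 3y4 >= 5
    y2 + 4y3 + 2y4 >= 5
    y1, y2, y3, y4 >= 0

Solving the primal: x* = (6.25, 8.625).
  primal value c^T x* = 74.375.
Solving the dual: y* = (0, 0, 0.625, 1.25).
  dual value b^T y* = 74.375.
Strong duality: c^T x* = b^T y*. Confirmed.

74.375


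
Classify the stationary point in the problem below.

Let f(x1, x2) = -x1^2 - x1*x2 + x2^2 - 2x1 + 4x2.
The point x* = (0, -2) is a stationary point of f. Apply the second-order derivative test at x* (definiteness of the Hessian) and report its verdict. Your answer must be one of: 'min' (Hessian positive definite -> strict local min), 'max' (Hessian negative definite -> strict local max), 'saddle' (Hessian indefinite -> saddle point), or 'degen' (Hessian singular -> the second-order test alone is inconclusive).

Compute the Hessian H = grad^2 f:
  H = [[-2, -1], [-1, 2]]
Verify stationarity: grad f(x*) = H x* + g = (0, 0).
Eigenvalues of H: -2.2361, 2.2361.
Eigenvalues have mixed signs, so H is indefinite -> x* is a saddle point.

saddle


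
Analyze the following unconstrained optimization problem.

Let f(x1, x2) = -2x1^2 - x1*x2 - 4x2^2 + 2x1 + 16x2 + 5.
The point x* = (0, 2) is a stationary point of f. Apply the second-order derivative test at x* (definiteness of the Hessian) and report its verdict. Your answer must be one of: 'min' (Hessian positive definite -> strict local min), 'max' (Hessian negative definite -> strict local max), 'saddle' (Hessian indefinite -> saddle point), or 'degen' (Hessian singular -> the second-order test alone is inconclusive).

Compute the Hessian H = grad^2 f:
  H = [[-4, -1], [-1, -8]]
Verify stationarity: grad f(x*) = H x* + g = (0, 0).
Eigenvalues of H: -8.2361, -3.7639.
Both eigenvalues < 0, so H is negative definite -> x* is a strict local max.

max


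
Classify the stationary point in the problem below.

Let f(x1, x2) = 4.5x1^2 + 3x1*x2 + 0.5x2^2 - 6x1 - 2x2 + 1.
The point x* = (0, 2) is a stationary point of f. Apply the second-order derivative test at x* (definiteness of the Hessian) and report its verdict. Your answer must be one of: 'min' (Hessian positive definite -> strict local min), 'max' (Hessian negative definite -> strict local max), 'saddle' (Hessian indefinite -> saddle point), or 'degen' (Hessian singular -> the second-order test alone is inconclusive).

Compute the Hessian H = grad^2 f:
  H = [[9, 3], [3, 1]]
Verify stationarity: grad f(x*) = H x* + g = (0, 0).
Eigenvalues of H: 0, 10.
H has a zero eigenvalue (singular; positive semidefinite but not definite), so H is neither positive definite, negative definite, nor indefinite. The second-order test alone is inconclusive -> degen.
(Indeed, f is constant along the null direction of H through x*, so x* is not a strict local extremum.)

degen


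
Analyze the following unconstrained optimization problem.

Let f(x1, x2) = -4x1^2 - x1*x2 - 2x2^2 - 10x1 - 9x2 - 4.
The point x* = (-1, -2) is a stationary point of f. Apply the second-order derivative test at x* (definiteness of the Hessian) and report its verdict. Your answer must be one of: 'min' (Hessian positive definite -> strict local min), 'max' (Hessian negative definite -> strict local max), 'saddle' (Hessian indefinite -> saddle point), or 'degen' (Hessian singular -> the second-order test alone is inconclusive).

Compute the Hessian H = grad^2 f:
  H = [[-8, -1], [-1, -4]]
Verify stationarity: grad f(x*) = H x* + g = (0, 0).
Eigenvalues of H: -8.2361, -3.7639.
Both eigenvalues < 0, so H is negative definite -> x* is a strict local max.

max


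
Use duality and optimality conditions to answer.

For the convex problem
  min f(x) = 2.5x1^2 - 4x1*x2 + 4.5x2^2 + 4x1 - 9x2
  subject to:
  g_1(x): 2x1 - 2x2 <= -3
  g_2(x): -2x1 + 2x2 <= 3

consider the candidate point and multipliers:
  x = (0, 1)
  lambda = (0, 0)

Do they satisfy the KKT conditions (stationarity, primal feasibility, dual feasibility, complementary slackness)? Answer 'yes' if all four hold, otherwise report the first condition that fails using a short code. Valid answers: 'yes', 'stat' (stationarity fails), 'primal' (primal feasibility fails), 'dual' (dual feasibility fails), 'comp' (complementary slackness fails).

Gradient of f: grad f(x) = Q x + c = (0, 0)
Constraint values g_i(x) = a_i^T x - b_i:
  g_1((0, 1)) = 1
  g_2((0, 1)) = -1
Stationarity residual: grad f(x) + sum_i lambda_i a_i = (0, 0)
  -> stationarity OK
Primal feasibility (all g_i <= 0): FAILS
Dual feasibility (all lambda_i >= 0): OK
Complementary slackness (lambda_i * g_i(x) = 0 for all i): OK

Verdict: the first failing condition is primal_feasibility -> primal.

primal


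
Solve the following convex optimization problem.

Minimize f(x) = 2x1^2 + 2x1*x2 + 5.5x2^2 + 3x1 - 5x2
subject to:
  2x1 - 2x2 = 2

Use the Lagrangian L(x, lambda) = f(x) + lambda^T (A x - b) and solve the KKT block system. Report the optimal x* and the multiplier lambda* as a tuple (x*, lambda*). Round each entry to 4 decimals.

Form the Lagrangian:
  L(x, lambda) = (1/2) x^T Q x + c^T x + lambda^T (A x - b)
Stationarity (grad_x L = 0): Q x + c + A^T lambda = 0.
Primal feasibility: A x = b.

This gives the KKT block system:
  [ Q   A^T ] [ x     ]   [-c ]
  [ A    0  ] [ lambda ] = [ b ]

Solving the linear system:
  x*      = (0.7895, -0.2105)
  lambda* = (-2.8684)
  f(x*)   = 4.5789

x* = (0.7895, -0.2105), lambda* = (-2.8684)


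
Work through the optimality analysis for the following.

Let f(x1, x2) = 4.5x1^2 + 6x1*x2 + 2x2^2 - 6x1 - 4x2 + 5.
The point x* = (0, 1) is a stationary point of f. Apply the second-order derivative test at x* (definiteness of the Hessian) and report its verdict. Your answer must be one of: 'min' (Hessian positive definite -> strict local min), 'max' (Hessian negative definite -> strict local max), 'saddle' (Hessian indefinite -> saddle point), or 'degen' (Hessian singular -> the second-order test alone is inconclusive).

Compute the Hessian H = grad^2 f:
  H = [[9, 6], [6, 4]]
Verify stationarity: grad f(x*) = H x* + g = (0, 0).
Eigenvalues of H: 0, 13.
H has a zero eigenvalue (singular; positive semidefinite but not definite), so H is neither positive definite, negative definite, nor indefinite. The second-order test alone is inconclusive -> degen.
(Indeed, f is constant along the null direction of H through x*, so x* is not a strict local extremum.)

degen


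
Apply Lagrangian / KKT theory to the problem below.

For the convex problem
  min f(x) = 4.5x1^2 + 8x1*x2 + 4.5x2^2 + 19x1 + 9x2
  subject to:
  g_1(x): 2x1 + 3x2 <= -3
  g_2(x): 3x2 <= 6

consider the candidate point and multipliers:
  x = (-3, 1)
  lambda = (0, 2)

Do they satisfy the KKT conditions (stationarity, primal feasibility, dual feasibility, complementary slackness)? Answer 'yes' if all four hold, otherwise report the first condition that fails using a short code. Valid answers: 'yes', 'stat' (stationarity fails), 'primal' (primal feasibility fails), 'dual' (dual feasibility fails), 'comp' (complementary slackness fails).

Gradient of f: grad f(x) = Q x + c = (0, -6)
Constraint values g_i(x) = a_i^T x - b_i:
  g_1((-3, 1)) = 0
  g_2((-3, 1)) = -3
Stationarity residual: grad f(x) + sum_i lambda_i a_i = (0, 0)
  -> stationarity OK
Primal feasibility (all g_i <= 0): OK
Dual feasibility (all lambda_i >= 0): OK
Complementary slackness (lambda_i * g_i(x) = 0 for all i): FAILS

Verdict: the first failing condition is complementary_slackness -> comp.

comp


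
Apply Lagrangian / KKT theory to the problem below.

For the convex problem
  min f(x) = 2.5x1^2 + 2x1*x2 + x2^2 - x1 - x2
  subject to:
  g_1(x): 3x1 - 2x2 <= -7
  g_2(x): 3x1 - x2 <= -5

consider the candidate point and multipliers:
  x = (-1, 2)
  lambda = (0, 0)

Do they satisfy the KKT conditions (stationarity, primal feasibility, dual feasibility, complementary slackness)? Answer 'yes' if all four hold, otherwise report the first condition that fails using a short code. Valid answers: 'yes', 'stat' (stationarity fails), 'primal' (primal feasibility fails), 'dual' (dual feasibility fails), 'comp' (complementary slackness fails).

Gradient of f: grad f(x) = Q x + c = (-2, 1)
Constraint values g_i(x) = a_i^T x - b_i:
  g_1((-1, 2)) = 0
  g_2((-1, 2)) = 0
Stationarity residual: grad f(x) + sum_i lambda_i a_i = (-2, 1)
  -> stationarity FAILS
Primal feasibility (all g_i <= 0): OK
Dual feasibility (all lambda_i >= 0): OK
Complementary slackness (lambda_i * g_i(x) = 0 for all i): OK

Verdict: the first failing condition is stationarity -> stat.

stat
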